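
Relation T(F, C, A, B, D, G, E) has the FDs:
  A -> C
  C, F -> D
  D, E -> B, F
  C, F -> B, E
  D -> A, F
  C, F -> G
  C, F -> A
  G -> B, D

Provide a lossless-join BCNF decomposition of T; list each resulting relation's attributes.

Candidate keys of the original relation: {A, F}, {C, F}, {D}, {G}.
{A, B, C, D, E, F, G}: {A} determines {A, C} here but is not a superkey — split on A -> C, giving {A, C} and {A, B, D, E, F, G}.
{A, C} has no BCNF violation.
{A, B, D, E, F, G} has no BCNF violation.

{A, B, D, E, F, G}; {A, C}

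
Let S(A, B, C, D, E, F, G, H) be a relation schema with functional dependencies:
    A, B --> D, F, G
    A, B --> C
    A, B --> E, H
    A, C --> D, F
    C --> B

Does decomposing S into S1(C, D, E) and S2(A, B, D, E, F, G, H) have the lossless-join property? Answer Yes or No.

No

S1 ∩ S2 = {D, E}; its closure under F is {D, E}.
S1 ⊄ {D, E} and S2 ⊄ {D, E}, so the split is lossy.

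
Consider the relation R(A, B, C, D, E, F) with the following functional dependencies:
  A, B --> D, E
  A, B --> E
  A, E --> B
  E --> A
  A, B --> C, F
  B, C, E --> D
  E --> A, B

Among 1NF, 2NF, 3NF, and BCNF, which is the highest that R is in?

BCNF

Candidate keys: {A, B}, {E}. Prime attributes: {A, B, E}.
Every FD has a superkey on the left, so the relation is in BCNF.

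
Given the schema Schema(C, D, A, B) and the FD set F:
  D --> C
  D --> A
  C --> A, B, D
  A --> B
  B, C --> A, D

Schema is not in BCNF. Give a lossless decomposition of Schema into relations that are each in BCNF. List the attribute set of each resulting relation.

{A, B}; {A, C, D}

Candidate keys of the original relation: {C}, {D}.
In {A, B, C, D}, {A} is not a superkey ({A}⁺ restricted to this set is {A, B}), so split on A --> B into {A, B} and {A, C, D}.
{A, B} is in BCNF.
{A, C, D} is in BCNF.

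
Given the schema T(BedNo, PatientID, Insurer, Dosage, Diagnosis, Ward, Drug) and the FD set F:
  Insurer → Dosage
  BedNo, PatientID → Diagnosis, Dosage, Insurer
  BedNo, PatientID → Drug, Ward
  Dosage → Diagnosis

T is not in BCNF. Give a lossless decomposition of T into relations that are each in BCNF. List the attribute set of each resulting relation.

Candidate key of the original relation: {BedNo, PatientID}.
In {BedNo, Diagnosis, Dosage, Drug, Insurer, PatientID, Ward}, {Insurer} is not a superkey ({Insurer}⁺ restricted to this set is {Diagnosis, Dosage, Insurer}), so split on Insurer → Diagnosis, Dosage into {Diagnosis, Dosage, Insurer} and {BedNo, Drug, Insurer, PatientID, Ward}.
In {Diagnosis, Dosage, Insurer}, {Dosage} is not a superkey ({Dosage}⁺ restricted to this set is {Diagnosis, Dosage}), so split on Dosage → Diagnosis into {Diagnosis, Dosage} and {Dosage, Insurer}.
{Diagnosis, Dosage}: every determinant is a superkey — BCNF.
{Dosage, Insurer}: every determinant is a superkey — BCNF.
{BedNo, Drug, Insurer, PatientID, Ward}: every determinant is a superkey — BCNF.

{BedNo, Drug, Insurer, PatientID, Ward}; {Diagnosis, Dosage}; {Dosage, Insurer}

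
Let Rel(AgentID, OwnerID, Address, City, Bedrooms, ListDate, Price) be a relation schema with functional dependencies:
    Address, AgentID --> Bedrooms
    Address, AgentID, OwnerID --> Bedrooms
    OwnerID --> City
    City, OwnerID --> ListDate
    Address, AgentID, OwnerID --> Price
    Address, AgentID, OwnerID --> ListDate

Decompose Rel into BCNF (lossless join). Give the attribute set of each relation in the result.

Candidate key of the original relation: {Address, AgentID, OwnerID}.
Within {Address, AgentID, Bedrooms, City, ListDate, OwnerID, Price}: {Address, AgentID}⁺ ∩ {Address, AgentID, Bedrooms, City, ListDate, OwnerID, Price} = {Address, AgentID, Bedrooms}, not the whole set, so Address, AgentID --> Bedrooms violates BCNF; decompose into {Address, AgentID, Bedrooms} and {Address, AgentID, City, ListDate, OwnerID, Price}.
{Address, AgentID, Bedrooms}: every determinant is a superkey — BCNF.
Within {Address, AgentID, City, ListDate, OwnerID, Price}: {OwnerID}⁺ ∩ {Address, AgentID, City, ListDate, OwnerID, Price} = {City, ListDate, OwnerID}, not the whole set, so OwnerID --> City, ListDate violates BCNF; decompose into {City, ListDate, OwnerID} and {Address, AgentID, OwnerID, Price}.
{City, ListDate, OwnerID}: every determinant is a superkey — BCNF.
{Address, AgentID, OwnerID, Price}: every determinant is a superkey — BCNF.

{Address, AgentID, Bedrooms}; {Address, AgentID, OwnerID, Price}; {City, ListDate, OwnerID}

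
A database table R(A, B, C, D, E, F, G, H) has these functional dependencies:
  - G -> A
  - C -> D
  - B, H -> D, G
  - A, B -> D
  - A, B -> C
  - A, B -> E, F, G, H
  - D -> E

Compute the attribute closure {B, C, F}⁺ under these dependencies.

{B, C, D, E, F}

Start with {B, C, F}.
C -> D applies; add {D} → now {B, C, D, F}.
D -> E applies; add {E} → now {B, C, D, E, F}.
No further FD applies.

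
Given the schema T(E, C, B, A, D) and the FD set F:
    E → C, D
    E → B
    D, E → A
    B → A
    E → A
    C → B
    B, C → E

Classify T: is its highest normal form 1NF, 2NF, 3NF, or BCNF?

Candidate keys: {C}, {E}. Prime attributes: {C, E}.
For B → A we have {B}⁺ = {A, B}; {B} is not a superkey, so BCNF fails.
B → A has non-prime {A} on the right and a non-superkey on the left, so 3NF fails.
With only single-attribute keys there can be no partial dependency, so 2NF holds.

2NF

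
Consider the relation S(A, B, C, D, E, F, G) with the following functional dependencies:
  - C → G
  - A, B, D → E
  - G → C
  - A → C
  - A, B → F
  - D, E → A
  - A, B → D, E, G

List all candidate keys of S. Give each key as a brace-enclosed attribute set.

{A, B}, {B, D, E}

Attributes never on any right-hand side: {B} — every candidate key must contain it.
{A, B} is a candidate key since {A, B}⁺ = {A, B, C, D, E, F, G} covers every attribute.
{B, D, E} is a candidate key since {B, D, E}⁺ = {A, B, C, D, E, F, G} covers every attribute.
No proper subset of any of these is a key, and no other minimal superkey exists.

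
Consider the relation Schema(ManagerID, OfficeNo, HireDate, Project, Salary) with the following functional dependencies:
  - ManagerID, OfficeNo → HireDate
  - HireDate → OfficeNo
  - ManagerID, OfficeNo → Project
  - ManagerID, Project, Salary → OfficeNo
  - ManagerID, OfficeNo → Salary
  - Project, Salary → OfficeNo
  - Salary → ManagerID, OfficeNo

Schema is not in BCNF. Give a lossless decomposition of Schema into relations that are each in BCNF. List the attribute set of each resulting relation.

{HireDate, ManagerID, Project, Salary}; {HireDate, OfficeNo}

Candidate keys of the original relation: {HireDate, ManagerID}, {ManagerID, OfficeNo}, {Salary}.
Within {HireDate, ManagerID, OfficeNo, Project, Salary}: {HireDate}⁺ ∩ {HireDate, ManagerID, OfficeNo, Project, Salary} = {HireDate, OfficeNo}, not the whole set, so HireDate → OfficeNo violates BCNF; decompose into {HireDate, OfficeNo} and {HireDate, ManagerID, Project, Salary}.
{HireDate, OfficeNo} has no BCNF violation.
{HireDate, ManagerID, Project, Salary} has no BCNF violation.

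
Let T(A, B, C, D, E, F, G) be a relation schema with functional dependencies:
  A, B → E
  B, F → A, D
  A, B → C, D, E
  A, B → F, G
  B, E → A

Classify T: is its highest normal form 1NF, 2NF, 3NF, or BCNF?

BCNF

Candidate keys: {A, B}, {B, E}, {B, F}. Prime attributes: {A, B, E, F}.
The left-hand side of every FD is a superkey, so BCNF is satisfied.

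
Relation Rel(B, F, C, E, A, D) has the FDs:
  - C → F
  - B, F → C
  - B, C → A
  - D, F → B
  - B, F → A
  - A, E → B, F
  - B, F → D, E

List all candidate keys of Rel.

{A, E}⁺ = {A, B, C, D, E, F}, which is every attribute, so {A, E} is a candidate key.
{B, C}⁺ = {A, B, C, D, E, F}, which is every attribute, so {B, C} is a candidate key.
{B, F}⁺ = {A, B, C, D, E, F}, which is every attribute, so {B, F} is a candidate key.
{C, D}⁺ = {A, B, C, D, E, F}, which is every attribute, so {C, D} is a candidate key.
{D, F}⁺ = {A, B, C, D, E, F}, which is every attribute, so {D, F} is a candidate key.
No proper subset of any of these is a key, and no other minimal superkey exists.

{A, E}, {B, C}, {B, F}, {C, D}, {D, F}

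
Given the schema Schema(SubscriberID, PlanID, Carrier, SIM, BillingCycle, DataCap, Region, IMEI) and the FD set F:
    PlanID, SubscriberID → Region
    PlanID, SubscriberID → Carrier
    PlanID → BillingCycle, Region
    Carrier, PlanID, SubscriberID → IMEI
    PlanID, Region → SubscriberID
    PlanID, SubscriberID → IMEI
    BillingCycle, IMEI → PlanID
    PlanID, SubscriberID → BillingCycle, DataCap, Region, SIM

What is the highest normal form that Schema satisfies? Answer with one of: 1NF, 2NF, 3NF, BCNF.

BCNF

Candidate keys: {BillingCycle, IMEI}, {PlanID}. Prime attributes: {BillingCycle, IMEI, PlanID}.
Each dependency's left side is a superkey — BCNF holds.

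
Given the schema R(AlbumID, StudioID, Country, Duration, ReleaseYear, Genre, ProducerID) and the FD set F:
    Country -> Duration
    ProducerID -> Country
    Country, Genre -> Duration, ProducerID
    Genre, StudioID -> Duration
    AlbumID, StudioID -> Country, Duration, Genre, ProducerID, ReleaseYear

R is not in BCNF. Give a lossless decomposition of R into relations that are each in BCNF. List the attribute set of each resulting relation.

{AlbumID, Genre, ProducerID, ReleaseYear, StudioID}; {Country, Duration}; {Country, ProducerID}

Candidate key of the original relation: {AlbumID, StudioID}.
In {AlbumID, Country, Duration, Genre, ProducerID, ReleaseYear, StudioID}, {Country} is not a superkey ({Country}⁺ restricted to this set is {Country, Duration}), so split on Country -> Duration into {Country, Duration} and {AlbumID, Country, Genre, ProducerID, ReleaseYear, StudioID}.
{Country, Duration} is in BCNF.
In {AlbumID, Country, Genre, ProducerID, ReleaseYear, StudioID}, {ProducerID} is not a superkey ({ProducerID}⁺ restricted to this set is {Country, ProducerID}), so split on ProducerID -> Country into {Country, ProducerID} and {AlbumID, Genre, ProducerID, ReleaseYear, StudioID}.
{Country, ProducerID} is in BCNF.
{AlbumID, Genre, ProducerID, ReleaseYear, StudioID} is in BCNF.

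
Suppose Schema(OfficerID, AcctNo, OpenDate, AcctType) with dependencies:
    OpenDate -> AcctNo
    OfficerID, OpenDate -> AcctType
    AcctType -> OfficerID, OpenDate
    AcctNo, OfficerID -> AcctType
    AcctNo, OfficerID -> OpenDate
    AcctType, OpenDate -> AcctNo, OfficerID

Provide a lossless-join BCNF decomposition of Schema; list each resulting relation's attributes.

{AcctNo, OpenDate}; {AcctType, OfficerID, OpenDate}

Candidate keys of the original relation: {AcctNo, OfficerID}, {AcctType}, {OfficerID, OpenDate}.
In {AcctNo, AcctType, OfficerID, OpenDate}, {OpenDate} is not a superkey ({OpenDate}⁺ restricted to this set is {AcctNo, OpenDate}), so split on OpenDate -> AcctNo into {AcctNo, OpenDate} and {AcctType, OfficerID, OpenDate}.
{AcctNo, OpenDate}: every determinant is a superkey — BCNF.
{AcctType, OfficerID, OpenDate}: every determinant is a superkey — BCNF.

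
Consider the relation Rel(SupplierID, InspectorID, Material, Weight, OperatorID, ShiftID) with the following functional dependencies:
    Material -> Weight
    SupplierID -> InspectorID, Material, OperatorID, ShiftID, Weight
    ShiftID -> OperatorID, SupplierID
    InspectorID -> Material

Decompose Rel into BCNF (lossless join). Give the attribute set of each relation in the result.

Candidate keys of the original relation: {ShiftID}, {SupplierID}.
{InspectorID, Material, OperatorID, ShiftID, SupplierID, Weight}: {Material} determines {Material, Weight} here but is not a superkey — split on Material -> Weight, giving {Material, Weight} and {InspectorID, Material, OperatorID, ShiftID, SupplierID}.
{Material, Weight}: every determinant is a superkey — BCNF.
{InspectorID, Material, OperatorID, ShiftID, SupplierID}: {InspectorID} determines {InspectorID, Material} here but is not a superkey — split on InspectorID -> Material, giving {InspectorID, Material} and {InspectorID, OperatorID, ShiftID, SupplierID}.
{InspectorID, Material}: every determinant is a superkey — BCNF.
{InspectorID, OperatorID, ShiftID, SupplierID}: every determinant is a superkey — BCNF.

{InspectorID, Material}; {InspectorID, OperatorID, ShiftID, SupplierID}; {Material, Weight}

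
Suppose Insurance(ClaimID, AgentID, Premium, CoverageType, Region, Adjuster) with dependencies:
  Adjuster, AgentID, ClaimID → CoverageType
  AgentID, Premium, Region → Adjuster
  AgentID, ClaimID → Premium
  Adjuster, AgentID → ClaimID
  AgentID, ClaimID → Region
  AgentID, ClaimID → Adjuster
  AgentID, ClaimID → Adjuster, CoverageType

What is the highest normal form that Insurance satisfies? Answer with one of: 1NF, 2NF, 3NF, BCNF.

Candidate keys: {Adjuster, AgentID}, {AgentID, ClaimID}, {AgentID, Premium, Region}. Prime attributes: {Adjuster, AgentID, ClaimID, Premium, Region}.
Each dependency's left side is a superkey — BCNF holds.

BCNF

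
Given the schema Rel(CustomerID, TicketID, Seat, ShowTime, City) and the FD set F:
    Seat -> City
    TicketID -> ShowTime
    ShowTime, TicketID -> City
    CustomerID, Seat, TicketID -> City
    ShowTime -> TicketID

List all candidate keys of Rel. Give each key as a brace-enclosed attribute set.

{CustomerID, Seat, ShowTime}, {CustomerID, Seat, TicketID}

{CustomerID, Seat} never appear on the right of any FD, so every key must include all of them.
{CustomerID, Seat, ShowTime}⁺ = {City, CustomerID, Seat, ShowTime, TicketID} — all of the relation — so {CustomerID, Seat, ShowTime} is a candidate key.
{CustomerID, Seat, TicketID}⁺ = {City, CustomerID, Seat, ShowTime, TicketID} — all of the relation — so {CustomerID, Seat, TicketID} is a candidate key.
These are minimal and exhaustive — every other superkey contains one of them.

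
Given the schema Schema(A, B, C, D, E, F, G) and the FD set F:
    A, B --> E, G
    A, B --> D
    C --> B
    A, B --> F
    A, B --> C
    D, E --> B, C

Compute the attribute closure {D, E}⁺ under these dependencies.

Start with {D, E}.
D, E --> B, C applies; add {B, C} → now {B, C, D, E}.
No further FD applies.

{B, C, D, E}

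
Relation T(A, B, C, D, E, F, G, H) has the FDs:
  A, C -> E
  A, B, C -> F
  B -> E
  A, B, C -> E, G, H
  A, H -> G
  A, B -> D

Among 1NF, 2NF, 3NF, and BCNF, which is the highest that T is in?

Candidate key: {A, B, C}. Prime attributes: {A, B, C}.
For A, C -> E we have {A, C}⁺ = {A, C, E}; {A, C} is not a superkey, so BCNF fails.
Because {E} is non-prime and the left side of A, C -> E is not a superkey, the relation is not in 3NF.
{B} is a proper subset of the key {A, B, C}, and {B}⁺ contains the non-prime attribute {E} — a partial dependency, so 2NF is violated.

1NF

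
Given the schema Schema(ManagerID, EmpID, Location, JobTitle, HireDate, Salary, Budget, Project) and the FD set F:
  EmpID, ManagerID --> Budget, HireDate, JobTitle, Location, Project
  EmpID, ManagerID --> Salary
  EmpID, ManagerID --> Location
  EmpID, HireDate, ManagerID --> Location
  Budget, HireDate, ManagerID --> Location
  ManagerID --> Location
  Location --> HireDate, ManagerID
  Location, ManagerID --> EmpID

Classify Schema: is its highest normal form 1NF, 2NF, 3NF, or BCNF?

BCNF

Candidate keys: {Location}, {ManagerID}. Prime attributes: {Location, ManagerID}.
Each dependency's left side is a superkey — BCNF holds.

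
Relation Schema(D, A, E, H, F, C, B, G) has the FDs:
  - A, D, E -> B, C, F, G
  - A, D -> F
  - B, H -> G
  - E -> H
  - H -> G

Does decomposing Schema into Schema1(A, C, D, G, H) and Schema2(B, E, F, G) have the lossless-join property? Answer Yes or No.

No

Schema1 ∩ Schema2 = {G}; its closure under F is {G}.
Schema1 ⊄ {G} and Schema2 ⊄ {G}, so the split is lossy.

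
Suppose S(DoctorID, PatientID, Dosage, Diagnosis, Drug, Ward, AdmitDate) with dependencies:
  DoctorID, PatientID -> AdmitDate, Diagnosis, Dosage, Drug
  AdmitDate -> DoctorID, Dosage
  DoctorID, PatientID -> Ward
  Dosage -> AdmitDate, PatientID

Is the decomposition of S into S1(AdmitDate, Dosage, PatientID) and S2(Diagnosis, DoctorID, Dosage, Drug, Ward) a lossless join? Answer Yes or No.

Common attributes: {Dosage}; their closure is {AdmitDate, Diagnosis, DoctorID, Dosage, Drug, PatientID, Ward}.
This includes all of S1, so the common attributes are a superkey of S1 — the join is lossless.

Yes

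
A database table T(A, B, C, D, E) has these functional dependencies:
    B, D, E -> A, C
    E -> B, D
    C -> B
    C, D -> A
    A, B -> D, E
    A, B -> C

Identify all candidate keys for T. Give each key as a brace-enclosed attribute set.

{E} is a candidate key since {E}⁺ = {A, B, C, D, E} covers every attribute.
{A, B} is a candidate key since {A, B}⁺ = {A, B, C, D, E} covers every attribute.
{A, C} is a candidate key since {A, C}⁺ = {A, B, C, D, E} covers every attribute.
{C, D} is a candidate key since {C, D}⁺ = {A, B, C, D, E} covers every attribute.
These are minimal and exhaustive — every other superkey contains one of them.

{A, B}, {A, C}, {C, D}, {E}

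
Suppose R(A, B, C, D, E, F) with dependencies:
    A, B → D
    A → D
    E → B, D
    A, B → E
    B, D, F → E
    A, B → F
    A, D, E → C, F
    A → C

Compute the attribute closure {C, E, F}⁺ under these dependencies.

{B, C, D, E, F}

Start with {C, E, F}.
E → B, D applies; add {B, D} → now {B, C, D, E, F}.
No further FD applies.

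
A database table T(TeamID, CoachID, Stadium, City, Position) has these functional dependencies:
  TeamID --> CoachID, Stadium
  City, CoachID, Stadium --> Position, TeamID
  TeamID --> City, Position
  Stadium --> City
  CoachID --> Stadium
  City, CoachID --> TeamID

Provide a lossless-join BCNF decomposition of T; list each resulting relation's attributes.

{City, Stadium}; {CoachID, Position, Stadium, TeamID}

Candidate keys of the original relation: {CoachID}, {TeamID}.
In {City, CoachID, Position, Stadium, TeamID}, {Stadium} is not a superkey ({Stadium}⁺ restricted to this set is {City, Stadium}), so split on Stadium --> City into {City, Stadium} and {CoachID, Position, Stadium, TeamID}.
{City, Stadium}: every determinant is a superkey — BCNF.
{CoachID, Position, Stadium, TeamID}: every determinant is a superkey — BCNF.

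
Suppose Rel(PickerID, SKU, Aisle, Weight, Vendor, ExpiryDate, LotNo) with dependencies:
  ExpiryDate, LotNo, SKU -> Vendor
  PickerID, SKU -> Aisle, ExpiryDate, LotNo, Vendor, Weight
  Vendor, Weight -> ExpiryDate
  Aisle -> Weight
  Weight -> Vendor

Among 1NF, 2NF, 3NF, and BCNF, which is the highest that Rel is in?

Candidate key: {PickerID, SKU}. Prime attributes: {PickerID, SKU}.
ExpiryDate, LotNo, SKU -> Vendor breaks BCNF: {ExpiryDate, LotNo, SKU}⁺ = {ExpiryDate, LotNo, SKU, Vendor}, so {ExpiryDate, LotNo, SKU} is not a superkey.
ExpiryDate, LotNo, SKU -> Vendor has non-prime {Vendor} on the right and a non-superkey on the left, so 3NF fails.
No non-prime attribute depends on a proper subset of any candidate key, so 2NF holds.

2NF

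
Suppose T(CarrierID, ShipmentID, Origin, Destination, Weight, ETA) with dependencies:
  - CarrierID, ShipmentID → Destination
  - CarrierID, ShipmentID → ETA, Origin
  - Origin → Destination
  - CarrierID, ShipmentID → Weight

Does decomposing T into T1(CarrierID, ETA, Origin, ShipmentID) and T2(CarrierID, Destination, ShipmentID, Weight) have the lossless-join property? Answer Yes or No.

Yes

T1 ∩ T2 = {CarrierID, ShipmentID}; its closure under F is {CarrierID, Destination, ETA, Origin, ShipmentID, Weight}.
T1 is contained in that closure, so T1 ∩ T2 → T1 holds and the join is lossless.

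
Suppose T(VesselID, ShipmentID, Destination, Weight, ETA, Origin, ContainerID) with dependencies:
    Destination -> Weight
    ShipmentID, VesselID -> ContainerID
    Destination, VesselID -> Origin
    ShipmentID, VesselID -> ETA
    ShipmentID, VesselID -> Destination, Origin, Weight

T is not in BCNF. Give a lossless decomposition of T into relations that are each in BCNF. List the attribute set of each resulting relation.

{ContainerID, Destination, ETA, ShipmentID, VesselID}; {Destination, Origin, VesselID}; {Destination, Weight}

Candidate key of the original relation: {ShipmentID, VesselID}.
In {ContainerID, Destination, ETA, Origin, ShipmentID, VesselID, Weight}, {Destination} is not a superkey ({Destination}⁺ restricted to this set is {Destination, Weight}), so split on Destination -> Weight into {Destination, Weight} and {ContainerID, Destination, ETA, Origin, ShipmentID, VesselID}.
{Destination, Weight} is in BCNF.
In {ContainerID, Destination, ETA, Origin, ShipmentID, VesselID}, {Destination, VesselID} is not a superkey ({Destination, VesselID}⁺ restricted to this set is {Destination, Origin, VesselID}), so split on Destination, VesselID -> Origin into {Destination, Origin, VesselID} and {ContainerID, Destination, ETA, ShipmentID, VesselID}.
{Destination, Origin, VesselID} is in BCNF.
{ContainerID, Destination, ETA, ShipmentID, VesselID} is in BCNF.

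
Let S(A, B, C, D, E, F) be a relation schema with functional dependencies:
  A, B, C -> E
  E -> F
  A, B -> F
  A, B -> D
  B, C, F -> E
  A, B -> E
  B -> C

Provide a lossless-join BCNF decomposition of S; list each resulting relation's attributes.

{A, B, D, E}; {B, C}; {E, F}

Candidate key of the original relation: {A, B}.
In {A, B, C, D, E, F}, {E} is not a superkey ({E}⁺ restricted to this set is {E, F}), so split on E -> F into {E, F} and {A, B, C, D, E}.
{E, F} has no BCNF violation.
In {A, B, C, D, E}, {B} is not a superkey ({B}⁺ restricted to this set is {B, C}), so split on B -> C into {B, C} and {A, B, D, E}.
{B, C} has no BCNF violation.
{A, B, D, E} has no BCNF violation.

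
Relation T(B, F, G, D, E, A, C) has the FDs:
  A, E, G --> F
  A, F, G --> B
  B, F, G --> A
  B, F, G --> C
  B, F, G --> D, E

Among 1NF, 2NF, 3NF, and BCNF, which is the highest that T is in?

BCNF

Candidate keys: {A, E, G}, {A, F, G}, {B, F, G}. Prime attributes: {A, B, E, F, G}.
Each dependency's left side is a superkey — BCNF holds.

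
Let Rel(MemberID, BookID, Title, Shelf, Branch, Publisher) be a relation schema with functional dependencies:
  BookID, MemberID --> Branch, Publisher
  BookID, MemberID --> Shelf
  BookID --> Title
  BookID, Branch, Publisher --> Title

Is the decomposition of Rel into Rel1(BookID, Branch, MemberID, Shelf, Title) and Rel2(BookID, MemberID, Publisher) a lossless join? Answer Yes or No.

Yes

Rel1 ∩ Rel2 = {BookID, MemberID}; its closure under F is {BookID, Branch, MemberID, Publisher, Shelf, Title}.
Rel1 is contained in that closure, so Rel1 ∩ Rel2 --> Rel1 holds and the join is lossless.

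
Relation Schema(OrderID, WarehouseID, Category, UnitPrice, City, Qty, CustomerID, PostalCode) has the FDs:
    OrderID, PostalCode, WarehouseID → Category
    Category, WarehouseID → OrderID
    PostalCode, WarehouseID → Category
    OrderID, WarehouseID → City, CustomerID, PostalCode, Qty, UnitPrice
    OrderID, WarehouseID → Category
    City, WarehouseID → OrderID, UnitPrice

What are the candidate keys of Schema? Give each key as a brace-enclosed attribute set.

Attributes never on any right-hand side: {WarehouseID} — every candidate key must contain it.
{Category, WarehouseID}⁺ = {Category, City, CustomerID, OrderID, PostalCode, Qty, UnitPrice, WarehouseID}, which is every attribute, so {Category, WarehouseID} is a candidate key.
{City, WarehouseID}⁺ = {Category, City, CustomerID, OrderID, PostalCode, Qty, UnitPrice, WarehouseID}, which is every attribute, so {City, WarehouseID} is a candidate key.
{OrderID, WarehouseID}⁺ = {Category, City, CustomerID, OrderID, PostalCode, Qty, UnitPrice, WarehouseID}, which is every attribute, so {OrderID, WarehouseID} is a candidate key.
{PostalCode, WarehouseID}⁺ = {Category, City, CustomerID, OrderID, PostalCode, Qty, UnitPrice, WarehouseID}, which is every attribute, so {PostalCode, WarehouseID} is a candidate key.
Any other superkey properly contains one of these, so there are no further candidate keys.

{Category, WarehouseID}, {City, WarehouseID}, {OrderID, WarehouseID}, {PostalCode, WarehouseID}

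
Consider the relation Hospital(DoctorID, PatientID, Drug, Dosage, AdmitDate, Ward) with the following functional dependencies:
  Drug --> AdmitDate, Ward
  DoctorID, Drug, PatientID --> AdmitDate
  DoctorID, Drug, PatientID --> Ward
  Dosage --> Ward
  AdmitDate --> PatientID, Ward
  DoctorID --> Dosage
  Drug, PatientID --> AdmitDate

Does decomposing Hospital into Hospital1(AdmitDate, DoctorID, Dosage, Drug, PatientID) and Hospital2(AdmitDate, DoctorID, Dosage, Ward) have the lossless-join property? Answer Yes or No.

The shared attributes are {AdmitDate, DoctorID, Dosage} and {AdmitDate, DoctorID, Dosage}⁺ = {AdmitDate, DoctorID, Dosage, PatientID, Ward}.
Since Hospital2 ⊆ {AdmitDate, DoctorID, Dosage, PatientID, Ward}, the intersection is a superkey of Hospital2; the decomposition is lossless.

Yes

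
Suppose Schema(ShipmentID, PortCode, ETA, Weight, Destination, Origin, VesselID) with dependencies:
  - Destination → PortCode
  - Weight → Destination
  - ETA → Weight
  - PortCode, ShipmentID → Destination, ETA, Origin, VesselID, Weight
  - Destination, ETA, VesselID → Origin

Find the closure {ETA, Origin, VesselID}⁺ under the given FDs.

{Destination, ETA, Origin, PortCode, VesselID, Weight}

Start with {ETA, Origin, VesselID}.
ETA → Weight applies; add {Weight} → now {ETA, Origin, VesselID, Weight}.
Weight → Destination applies; add {Destination} → now {Destination, ETA, Origin, VesselID, Weight}.
Destination → PortCode applies; add {PortCode} → now {Destination, ETA, Origin, PortCode, VesselID, Weight}.
No further FD applies.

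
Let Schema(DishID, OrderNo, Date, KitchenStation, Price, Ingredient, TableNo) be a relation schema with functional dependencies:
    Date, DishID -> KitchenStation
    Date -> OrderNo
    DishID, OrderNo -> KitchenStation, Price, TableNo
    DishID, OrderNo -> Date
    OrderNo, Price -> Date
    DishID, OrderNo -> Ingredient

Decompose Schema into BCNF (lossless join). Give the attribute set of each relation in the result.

Candidate keys of the original relation: {Date, DishID}, {DishID, OrderNo}.
{Date, DishID, Ingredient, KitchenStation, OrderNo, Price, TableNo}: {Date} determines {Date, OrderNo} here but is not a superkey — split on Date -> OrderNo, giving {Date, OrderNo} and {Date, DishID, Ingredient, KitchenStation, Price, TableNo}.
{Date, OrderNo} is in BCNF.
{Date, DishID, Ingredient, KitchenStation, Price, TableNo} is in BCNF.

{Date, DishID, Ingredient, KitchenStation, Price, TableNo}; {Date, OrderNo}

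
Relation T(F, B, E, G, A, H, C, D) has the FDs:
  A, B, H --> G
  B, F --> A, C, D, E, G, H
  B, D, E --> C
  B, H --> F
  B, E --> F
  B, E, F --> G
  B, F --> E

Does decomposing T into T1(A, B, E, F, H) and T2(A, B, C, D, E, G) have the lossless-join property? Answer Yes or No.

Yes

Common attributes: {A, B, E}; their closure is {A, B, C, D, E, F, G, H}.
T1 is contained in that closure, so T1 ∩ T2 --> T1 holds and the join is lossless.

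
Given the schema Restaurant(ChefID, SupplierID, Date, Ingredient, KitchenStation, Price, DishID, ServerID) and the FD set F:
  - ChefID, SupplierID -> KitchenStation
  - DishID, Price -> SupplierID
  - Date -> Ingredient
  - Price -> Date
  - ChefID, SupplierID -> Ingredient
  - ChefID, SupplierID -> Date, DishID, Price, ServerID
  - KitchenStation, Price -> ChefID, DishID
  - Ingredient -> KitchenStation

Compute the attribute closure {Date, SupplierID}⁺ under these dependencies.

{Date, Ingredient, KitchenStation, SupplierID}

Start with {Date, SupplierID}.
Date -> Ingredient applies; add {Ingredient} → now {Date, Ingredient, SupplierID}.
Ingredient -> KitchenStation applies; add {KitchenStation} → now {Date, Ingredient, KitchenStation, SupplierID}.
No further FD applies.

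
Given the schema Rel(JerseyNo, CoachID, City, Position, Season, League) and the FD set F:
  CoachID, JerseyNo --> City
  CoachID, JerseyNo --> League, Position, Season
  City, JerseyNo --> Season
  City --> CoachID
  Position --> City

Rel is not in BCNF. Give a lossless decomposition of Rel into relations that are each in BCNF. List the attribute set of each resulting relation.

Candidate keys of the original relation: {City, JerseyNo}, {CoachID, JerseyNo}, {JerseyNo, Position}.
{City, CoachID, JerseyNo, League, Position, Season}: {City} determines {City, CoachID} here but is not a superkey — split on City --> CoachID, giving {City, CoachID} and {City, JerseyNo, League, Position, Season}.
{City, CoachID} has no BCNF violation.
{City, JerseyNo, League, Position, Season}: {Position} determines {City, Position} here but is not a superkey — split on Position --> City, giving {City, Position} and {JerseyNo, League, Position, Season}.
{City, Position} has no BCNF violation.
{JerseyNo, League, Position, Season} has no BCNF violation.

{City, CoachID}; {City, Position}; {JerseyNo, League, Position, Season}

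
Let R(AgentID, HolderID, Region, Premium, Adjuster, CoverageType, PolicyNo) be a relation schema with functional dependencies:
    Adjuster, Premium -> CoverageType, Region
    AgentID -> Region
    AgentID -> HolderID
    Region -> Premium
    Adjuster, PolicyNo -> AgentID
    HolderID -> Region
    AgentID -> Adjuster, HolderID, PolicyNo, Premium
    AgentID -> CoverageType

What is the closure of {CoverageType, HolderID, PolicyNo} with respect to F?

Start with {CoverageType, HolderID, PolicyNo}.
HolderID -> Region applies; add {Region} → now {CoverageType, HolderID, PolicyNo, Region}.
Region -> Premium applies; add {Premium} → now {CoverageType, HolderID, PolicyNo, Premium, Region}.
No further FD applies.

{CoverageType, HolderID, PolicyNo, Premium, Region}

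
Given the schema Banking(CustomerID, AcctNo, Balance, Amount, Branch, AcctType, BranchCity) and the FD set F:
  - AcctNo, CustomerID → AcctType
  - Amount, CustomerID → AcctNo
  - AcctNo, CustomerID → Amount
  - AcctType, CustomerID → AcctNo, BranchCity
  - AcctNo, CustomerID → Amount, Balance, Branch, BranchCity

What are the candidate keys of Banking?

No FD produces {CustomerID}, so it must be in every candidate key.
{AcctNo, CustomerID} is a candidate key since {AcctNo, CustomerID}⁺ = {AcctNo, AcctType, Amount, Balance, Branch, BranchCity, CustomerID} covers every attribute.
{AcctType, CustomerID} is a candidate key since {AcctType, CustomerID}⁺ = {AcctNo, AcctType, Amount, Balance, Branch, BranchCity, CustomerID} covers every attribute.
{Amount, CustomerID} is a candidate key since {Amount, CustomerID}⁺ = {AcctNo, AcctType, Amount, Balance, Branch, BranchCity, CustomerID} covers every attribute.
These are minimal and exhaustive — every other superkey contains one of them.

{AcctNo, CustomerID}, {AcctType, CustomerID}, {Amount, CustomerID}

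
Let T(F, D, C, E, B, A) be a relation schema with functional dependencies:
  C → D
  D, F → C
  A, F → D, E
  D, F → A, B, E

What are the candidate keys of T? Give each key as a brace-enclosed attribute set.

{A, F}, {C, F}, {D, F}

No FD produces {F}, so it must be in every candidate key.
{A, F} is a candidate key since {A, F}⁺ = {A, B, C, D, E, F} covers every attribute.
{C, F} is a candidate key since {C, F}⁺ = {A, B, C, D, E, F} covers every attribute.
{D, F} is a candidate key since {D, F}⁺ = {A, B, C, D, E, F} covers every attribute.
Any other superkey properly contains one of these, so there are no further candidate keys.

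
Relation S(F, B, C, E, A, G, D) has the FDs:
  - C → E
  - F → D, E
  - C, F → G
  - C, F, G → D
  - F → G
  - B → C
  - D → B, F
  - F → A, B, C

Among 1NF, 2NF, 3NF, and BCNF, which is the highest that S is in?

Candidate keys: {D}, {F}. Prime attributes: {D, F}.
C → E: {C}⁺ = {C, E}, which is not all of the attributes, so the left side is not a superkey — BCNF is violated.
C → E determines the non-prime attribute {E} from a non-superkey — 3NF is violated.
With only single-attribute keys there can be no partial dependency, so 2NF holds.

2NF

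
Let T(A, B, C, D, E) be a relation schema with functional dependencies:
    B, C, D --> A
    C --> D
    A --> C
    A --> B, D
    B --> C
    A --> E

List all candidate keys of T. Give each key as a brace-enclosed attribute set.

{A}⁺ = {A, B, C, D, E}, which is every attribute, so {A} is a candidate key.
{B}⁺ = {A, B, C, D, E}, which is every attribute, so {B} is a candidate key.
These are minimal and exhaustive — every other superkey contains one of them.

{A}, {B}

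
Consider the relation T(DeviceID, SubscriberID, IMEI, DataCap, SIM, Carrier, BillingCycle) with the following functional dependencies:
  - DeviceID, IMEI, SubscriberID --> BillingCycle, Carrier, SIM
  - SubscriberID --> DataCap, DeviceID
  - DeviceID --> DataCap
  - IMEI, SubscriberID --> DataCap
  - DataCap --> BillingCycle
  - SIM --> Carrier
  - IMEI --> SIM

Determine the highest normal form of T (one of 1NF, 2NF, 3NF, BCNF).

1NF

Candidate key: {IMEI, SubscriberID}. Prime attributes: {IMEI, SubscriberID}.
For SubscriberID --> DataCap, DeviceID we have {SubscriberID}⁺ = {BillingCycle, DataCap, DeviceID, SubscriberID}; {SubscriberID} is not a superkey, so BCNF fails.
SubscriberID --> DataCap, DeviceID has non-prime {DataCap, DeviceID} on the right and a non-superkey on the left, so 3NF fails.
Since {IMEI} ⊂ {IMEI, SubscriberID} and {IMEI}⁺ ⊇ {Carrier, SIM} with {Carrier, SIM} non-prime, there is a partial dependency; 2NF fails.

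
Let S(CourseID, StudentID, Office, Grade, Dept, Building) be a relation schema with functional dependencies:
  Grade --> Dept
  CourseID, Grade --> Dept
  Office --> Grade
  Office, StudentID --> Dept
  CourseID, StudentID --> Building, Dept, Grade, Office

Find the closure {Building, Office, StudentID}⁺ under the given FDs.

{Building, Dept, Grade, Office, StudentID}

Start with {Building, Office, StudentID}.
Office --> Grade applies; add {Grade} → now {Building, Grade, Office, StudentID}.
Office, StudentID --> Dept applies; add {Dept} → now {Building, Dept, Grade, Office, StudentID}.
No further FD applies.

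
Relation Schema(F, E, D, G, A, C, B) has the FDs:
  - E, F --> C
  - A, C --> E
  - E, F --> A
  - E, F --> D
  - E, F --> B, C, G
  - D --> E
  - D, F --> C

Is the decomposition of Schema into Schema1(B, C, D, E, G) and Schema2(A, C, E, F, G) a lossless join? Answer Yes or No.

No

Schema1 ∩ Schema2 = {C, E, G}; its closure under F is {C, E, G}.
Neither Schema1 nor Schema2 is contained in that closure, so the decomposition is lossy.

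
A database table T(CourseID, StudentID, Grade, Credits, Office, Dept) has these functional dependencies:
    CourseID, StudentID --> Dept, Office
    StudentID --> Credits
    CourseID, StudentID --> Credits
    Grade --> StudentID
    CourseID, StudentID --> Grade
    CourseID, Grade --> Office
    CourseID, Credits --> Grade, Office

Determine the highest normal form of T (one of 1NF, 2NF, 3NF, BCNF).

3NF

Candidate keys: {CourseID, Credits}, {CourseID, Grade}, {CourseID, StudentID}. Prime attributes: {CourseID, Credits, Grade, StudentID}.
For StudentID --> Credits we have {StudentID}⁺ = {Credits, StudentID}; {StudentID} is not a superkey, so BCNF fails.
Its right-hand attributes {Credits} are all prime, as are those of every other non-superkey FD — the relation is in 3NF.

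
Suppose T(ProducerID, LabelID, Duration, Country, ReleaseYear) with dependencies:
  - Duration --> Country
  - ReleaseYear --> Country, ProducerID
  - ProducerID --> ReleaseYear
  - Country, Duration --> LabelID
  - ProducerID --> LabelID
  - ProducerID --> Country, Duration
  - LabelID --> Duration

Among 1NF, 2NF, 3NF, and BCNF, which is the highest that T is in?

Candidate keys: {ProducerID}, {ReleaseYear}. Prime attributes: {ProducerID, ReleaseYear}.
Duration --> Country: {Duration}⁺ = {Country, Duration, LabelID}, which is not all of the attributes, so the left side is not a superkey — BCNF is violated.
Duration --> Country determines the non-prime attribute {Country} from a non-superkey — 3NF is violated.
With only single-attribute keys there can be no partial dependency, so 2NF holds.

2NF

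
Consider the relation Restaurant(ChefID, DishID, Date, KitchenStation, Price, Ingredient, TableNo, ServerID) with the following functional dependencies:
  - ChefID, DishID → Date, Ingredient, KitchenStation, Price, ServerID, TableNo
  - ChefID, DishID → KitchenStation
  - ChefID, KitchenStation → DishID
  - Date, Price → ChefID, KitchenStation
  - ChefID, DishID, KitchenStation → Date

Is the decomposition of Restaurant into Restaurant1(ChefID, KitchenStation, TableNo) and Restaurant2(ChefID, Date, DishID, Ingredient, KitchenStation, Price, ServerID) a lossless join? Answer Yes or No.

Yes

Restaurant1 ∩ Restaurant2 = {ChefID, KitchenStation}; its closure under F is {ChefID, Date, DishID, Ingredient, KitchenStation, Price, ServerID, TableNo}.
Restaurant1 is contained in that closure, so Restaurant1 ∩ Restaurant2 → Restaurant1 holds and the join is lossless.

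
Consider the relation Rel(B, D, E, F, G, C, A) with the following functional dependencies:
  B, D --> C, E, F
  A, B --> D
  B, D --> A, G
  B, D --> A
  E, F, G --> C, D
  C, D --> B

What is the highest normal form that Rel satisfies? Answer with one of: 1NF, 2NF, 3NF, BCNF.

BCNF

Candidate keys: {A, B}, {B, D}, {C, D}, {E, F, G}. Prime attributes: {A, B, C, D, E, F, G}.
The left-hand side of every FD is a superkey, so BCNF is satisfied.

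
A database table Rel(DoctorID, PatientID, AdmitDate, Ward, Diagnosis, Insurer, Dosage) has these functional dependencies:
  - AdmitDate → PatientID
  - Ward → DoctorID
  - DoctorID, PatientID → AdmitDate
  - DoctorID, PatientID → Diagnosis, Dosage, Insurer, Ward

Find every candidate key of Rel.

{AdmitDate, DoctorID}⁺ = {AdmitDate, Diagnosis, DoctorID, Dosage, Insurer, PatientID, Ward} — all of the relation — so {AdmitDate, DoctorID} is a candidate key.
{AdmitDate, Ward}⁺ = {AdmitDate, Diagnosis, DoctorID, Dosage, Insurer, PatientID, Ward} — all of the relation — so {AdmitDate, Ward} is a candidate key.
{DoctorID, PatientID}⁺ = {AdmitDate, Diagnosis, DoctorID, Dosage, Insurer, PatientID, Ward} — all of the relation — so {DoctorID, PatientID} is a candidate key.
{PatientID, Ward}⁺ = {AdmitDate, Diagnosis, DoctorID, Dosage, Insurer, PatientID, Ward} — all of the relation — so {PatientID, Ward} is a candidate key.
These are minimal and exhaustive — every other superkey contains one of them.

{AdmitDate, DoctorID}, {AdmitDate, Ward}, {DoctorID, PatientID}, {PatientID, Ward}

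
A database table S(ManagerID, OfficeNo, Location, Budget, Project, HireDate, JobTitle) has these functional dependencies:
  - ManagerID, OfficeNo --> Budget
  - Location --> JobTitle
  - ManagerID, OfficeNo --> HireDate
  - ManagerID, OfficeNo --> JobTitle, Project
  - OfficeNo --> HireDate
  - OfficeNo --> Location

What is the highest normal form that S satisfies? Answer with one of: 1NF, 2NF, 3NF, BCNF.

1NF

Candidate key: {ManagerID, OfficeNo}. Prime attributes: {ManagerID, OfficeNo}.
Location --> JobTitle: {Location}⁺ = {JobTitle, Location}, which is not all of the attributes, so the left side is not a superkey — BCNF is violated.
Because {JobTitle} is non-prime and the left side of Location --> JobTitle is not a superkey, the relation is not in 3NF.
The proper key subset {OfficeNo} of {ManagerID, OfficeNo} determines non-prime {HireDate, JobTitle, Location}, so the relation is not even in 2NF.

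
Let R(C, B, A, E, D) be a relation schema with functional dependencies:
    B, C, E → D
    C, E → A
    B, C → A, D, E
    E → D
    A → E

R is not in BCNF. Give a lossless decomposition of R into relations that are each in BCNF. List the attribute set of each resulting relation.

Candidate key of the original relation: {B, C}.
{A, B, C, D, E}: {C, E} determines {A, C, D, E} here but is not a superkey — split on C, E → A, D, giving {A, C, D, E} and {B, C, E}.
{A, C, D, E}: {E} determines {D, E} here but is not a superkey — split on E → D, giving {D, E} and {A, C, E}.
{D, E} is in BCNF.
{A, C, E}: {A} determines {A, E} here but is not a superkey — split on A → E, giving {A, E} and {A, C}.
{A, E} is in BCNF.
{A, C} is in BCNF.
{B, C, E} is in BCNF.

{A, C}; {A, E}; {B, C, E}; {D, E}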